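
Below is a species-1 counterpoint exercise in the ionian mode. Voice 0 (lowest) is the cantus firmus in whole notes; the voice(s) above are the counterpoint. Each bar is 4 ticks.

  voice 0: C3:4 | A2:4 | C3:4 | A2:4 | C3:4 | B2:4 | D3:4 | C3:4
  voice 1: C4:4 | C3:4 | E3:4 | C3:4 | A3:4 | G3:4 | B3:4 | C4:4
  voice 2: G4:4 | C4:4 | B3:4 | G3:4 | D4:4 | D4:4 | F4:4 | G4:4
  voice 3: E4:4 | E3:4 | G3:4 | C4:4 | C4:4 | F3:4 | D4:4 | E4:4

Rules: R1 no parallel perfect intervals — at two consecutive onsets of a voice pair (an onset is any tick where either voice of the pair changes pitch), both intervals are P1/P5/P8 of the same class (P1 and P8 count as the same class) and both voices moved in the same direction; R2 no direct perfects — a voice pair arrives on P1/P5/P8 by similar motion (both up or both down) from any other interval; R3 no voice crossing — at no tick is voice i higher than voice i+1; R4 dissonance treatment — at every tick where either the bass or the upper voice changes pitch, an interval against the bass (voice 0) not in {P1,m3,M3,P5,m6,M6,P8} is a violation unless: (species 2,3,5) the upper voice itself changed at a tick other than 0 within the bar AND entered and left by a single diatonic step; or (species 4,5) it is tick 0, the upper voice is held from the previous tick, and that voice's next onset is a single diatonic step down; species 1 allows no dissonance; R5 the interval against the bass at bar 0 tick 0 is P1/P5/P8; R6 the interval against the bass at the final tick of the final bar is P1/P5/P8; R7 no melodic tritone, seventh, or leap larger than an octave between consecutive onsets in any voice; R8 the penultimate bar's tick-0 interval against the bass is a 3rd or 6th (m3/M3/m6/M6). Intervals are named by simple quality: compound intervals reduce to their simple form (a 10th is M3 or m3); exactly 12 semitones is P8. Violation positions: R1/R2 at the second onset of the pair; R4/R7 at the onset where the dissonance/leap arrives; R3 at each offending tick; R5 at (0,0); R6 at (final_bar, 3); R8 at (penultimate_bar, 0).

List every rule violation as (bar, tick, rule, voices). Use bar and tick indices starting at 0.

(0, 0, R3, (2, 3))
(0, 0, R5, (0, 3))
(0, 1, R3, (2, 3))
(0, 2, R3, (2, 3))
(0, 3, R3, (2, 3))
(1, 0, R2, (0, 3))
(1, 0, R2, (1, 2))
(1, 0, R3, (2, 3))
(1, 1, R3, (2, 3))
(1, 2, R3, (2, 3))
(1, 3, R3, (2, 3))
(2, 0, R1, (0, 3))
(2, 0, R3, (2, 3))
(2, 0, R4, (0, 2))
(2, 1, R3, (2, 3))
(2, 2, R3, (2, 3))
(2, 3, R3, (2, 3))
(3, 0, R1, (1, 2))
(3, 0, R4, (0, 2))
(4, 0, R3, (2, 3))
(4, 0, R4, (0, 2))
(4, 1, R3, (2, 3))
(4, 2, R3, (2, 3))
(4, 3, R3, (2, 3))
(5, 0, R3, (2, 3))
(5, 0, R4, (0, 3))
(5, 1, R3, (2, 3))
(5, 2, R3, (2, 3))
(5, 3, R3, (2, 3))
(6, 0, R2, (0, 3))
(6, 0, R3, (2, 3))
(6, 0, R8, (0, 3))
(6, 1, R3, (2, 3))
(6, 2, R3, (2, 3))
(6, 3, R3, (2, 3))
(7, 0, R2, (1, 2))
(7, 0, R3, (2, 3))
(7, 1, R3, (2, 3))
(7, 2, R3, (2, 3))
(7, 3, R3, (2, 3))
(7, 3, R6, (0, 3))

bar 0: v0=C3 v1=C4 v2=G4 v3=E4 downbeat M3
bar 1: v0=A2 v1=C3 v2=C4 v3=E3 downbeat P5
bar 2: v0=C3 v1=E3 v2=B3 v3=G3 downbeat P5
bar 3: v0=A2 v1=C3 v2=G3 v3=C4 downbeat m3
bar 4: v0=C3 v1=A3 v2=D4 v3=C4 downbeat P8
bar 5: v0=B2 v1=G3 v2=D4 v3=F3 downbeat TT
bar 6: v0=D3 v1=B3 v2=F4 v3=D4 downbeat P8
bar 7: v0=C3 v1=C4 v2=G4 v3=E4 downbeat M3
  -> R3 @ bar 0 tick 0 v(2, 3): G4 above E4
  -> R5 @ bar 0 tick 0 v(0, 3): opens on M3
  -> R3 @ bar 0 tick 1 v(2, 3): G4 above E4
  -> R3 @ bar 0 tick 2 v(2, 3): G4 above E4
  -> R3 @ bar 0 tick 3 v(2, 3): G4 above E4
  -> R2 @ bar 1 tick 0 v(0, 3): C3/E4 M3 -> A2/E3 P5 similar
  -> R2 @ bar 1 tick 0 v(1, 2): C4/G4 P5 -> C3/C4 P8 similar
  -> R3 @ bar 1 tick 0 v(2, 3): C4 above E3
  -> R3 @ bar 1 tick 1 v(2, 3): C4 above E3
  -> R3 @ bar 1 tick 2 v(2, 3): C4 above E3
  -> R3 @ bar 1 tick 3 v(2, 3): C4 above E3
  -> R1 @ bar 2 tick 0 v(0, 3): A2/E3 P5 -> C3/G3 P5 similar
  -> R3 @ bar 2 tick 0 v(2, 3): B3 above G3
  -> R4 @ bar 2 tick 0 v(0, 2): C3/B3 M7 untreated
  -> R3 @ bar 2 tick 1 v(2, 3): B3 above G3
  -> R3 @ bar 2 tick 2 v(2, 3): B3 above G3
  -> R3 @ bar 2 tick 3 v(2, 3): B3 above G3
  -> R1 @ bar 3 tick 0 v(1, 2): E3/B3 P5 -> C3/G3 P5 similar
  -> R4 @ bar 3 tick 0 v(0, 2): A2/G3 m7 untreated
  -> R3 @ bar 4 tick 0 v(2, 3): D4 above C4
  -> R4 @ bar 4 tick 0 v(0, 2): C3/D4 M2 untreated
  -> R3 @ bar 4 tick 1 v(2, 3): D4 above C4
  -> R3 @ bar 4 tick 2 v(2, 3): D4 above C4
  -> R3 @ bar 4 tick 3 v(2, 3): D4 above C4
  -> R3 @ bar 5 tick 0 v(2, 3): D4 above F3
  -> R4 @ bar 5 tick 0 v(0, 3): B2/F3 TT untreated
  -> R3 @ bar 5 tick 1 v(2, 3): D4 above F3
  -> R3 @ bar 5 tick 2 v(2, 3): D4 above F3
  -> R3 @ bar 5 tick 3 v(2, 3): D4 above F3
  -> R2 @ bar 6 tick 0 v(0, 3): B2/F3 TT -> D3/D4 P8 similar
  -> R3 @ bar 6 tick 0 v(2, 3): F4 above D4
  -> R8 @ bar 6 tick 0 v(0, 3): penult P8 not 3rd/6th
  -> R3 @ bar 6 tick 1 v(2, 3): F4 above D4
  -> R3 @ bar 6 tick 2 v(2, 3): F4 above D4
  -> R3 @ bar 6 tick 3 v(2, 3): F4 above D4
  -> R2 @ bar 7 tick 0 v(1, 2): B3/F4 TT -> C4/G4 P5 similar
  -> R3 @ bar 7 tick 0 v(2, 3): G4 above E4
  -> R3 @ bar 7 tick 1 v(2, 3): G4 above E4
  -> R3 @ bar 7 tick 2 v(2, 3): G4 above E4
  -> R3 @ bar 7 tick 3 v(2, 3): G4 above E4
  -> R6 @ bar 7 tick 3 v(0, 3): closes on M3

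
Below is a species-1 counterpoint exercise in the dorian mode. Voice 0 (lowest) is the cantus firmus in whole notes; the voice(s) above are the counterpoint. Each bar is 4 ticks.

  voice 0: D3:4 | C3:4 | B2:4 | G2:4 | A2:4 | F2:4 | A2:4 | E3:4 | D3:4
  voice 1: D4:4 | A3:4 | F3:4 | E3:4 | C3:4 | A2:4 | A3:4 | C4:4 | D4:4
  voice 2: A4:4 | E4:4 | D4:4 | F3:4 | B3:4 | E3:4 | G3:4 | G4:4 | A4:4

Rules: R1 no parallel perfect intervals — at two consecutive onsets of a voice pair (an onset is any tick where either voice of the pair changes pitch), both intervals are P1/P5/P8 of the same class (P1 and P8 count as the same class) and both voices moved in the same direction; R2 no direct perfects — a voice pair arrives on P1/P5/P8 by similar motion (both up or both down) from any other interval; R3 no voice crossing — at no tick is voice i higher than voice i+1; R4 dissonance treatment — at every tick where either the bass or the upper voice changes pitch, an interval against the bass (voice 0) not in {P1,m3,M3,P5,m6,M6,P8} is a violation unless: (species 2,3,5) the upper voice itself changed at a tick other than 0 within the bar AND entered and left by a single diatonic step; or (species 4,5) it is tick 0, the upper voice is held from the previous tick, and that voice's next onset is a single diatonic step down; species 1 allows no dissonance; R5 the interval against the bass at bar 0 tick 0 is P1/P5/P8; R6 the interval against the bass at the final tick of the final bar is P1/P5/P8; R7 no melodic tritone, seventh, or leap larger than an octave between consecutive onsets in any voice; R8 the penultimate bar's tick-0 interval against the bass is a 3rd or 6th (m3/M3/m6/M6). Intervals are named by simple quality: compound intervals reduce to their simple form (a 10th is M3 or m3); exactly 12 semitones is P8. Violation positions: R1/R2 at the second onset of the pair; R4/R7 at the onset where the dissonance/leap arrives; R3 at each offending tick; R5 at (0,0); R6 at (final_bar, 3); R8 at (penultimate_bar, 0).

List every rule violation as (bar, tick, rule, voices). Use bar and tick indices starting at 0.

bar 0: v0=D3 v1=D4 v2=A4 downbeat P5
bar 1: v0=C3 v1=A3 v2=E4 downbeat M3
bar 2: v0=B2 v1=F3 v2=D4 downbeat m3
bar 3: v0=G2 v1=E3 v2=F3 downbeat m7
bar 4: v0=A2 v1=C3 v2=B3 downbeat M2
bar 5: v0=F2 v1=A2 v2=E3 downbeat M7
bar 6: v0=A2 v1=A3 v2=G3 downbeat m7
bar 7: v0=E3 v1=C4 v2=G4 downbeat m3
bar 8: v0=D3 v1=D4 v2=A4 downbeat P5
  -> R1 @ bar 1 tick 0 v(1, 2): D4/A4 P5 -> A3/E4 P5 similar
  -> R4 @ bar 2 tick 0 v(0, 1): B2/F3 TT untreated
  -> R4 @ bar 3 tick 0 v(0, 2): G2/F3 m7 untreated
  -> R4 @ bar 4 tick 0 v(0, 2): A2/B3 M2 untreated
  -> R7 @ bar 4 tick 0 v(2,): F3->B3 leap 6st
  -> R2 @ bar 5 tick 0 v(1, 2): C3/B3 M7 -> A2/E3 P5 similar
  -> R4 @ bar 5 tick 0 v(0, 2): F2/E3 M7 untreated
  -> R2 @ bar 6 tick 0 v(0, 1): F2/A2 M3 -> A2/A3 P8 similar
  -> R3 @ bar 6 tick 0 v(1, 2): A3 above G3
  -> R4 @ bar 6 tick 0 v(0, 2): A2/G3 m7 untreated
  -> R3 @ bar 6 tick 1 v(1, 2): A3 above G3
  -> R3 @ bar 6 tick 2 v(1, 2): A3 above G3
  -> R3 @ bar 6 tick 3 v(1, 2): A3 above G3
  -> R2 @ bar 7 tick 0 v(1, 2): A3/G3 M2 -> C4/G4 P5 similar
  -> R1 @ bar 8 tick 0 v(1, 2): C4/G4 P5 -> D4/A4 P5 similar

(1, 0, R1, (1, 2))
(2, 0, R4, (0, 1))
(3, 0, R4, (0, 2))
(4, 0, R4, (0, 2))
(4, 0, R7, (2,))
(5, 0, R2, (1, 2))
(5, 0, R4, (0, 2))
(6, 0, R2, (0, 1))
(6, 0, R3, (1, 2))
(6, 0, R4, (0, 2))
(6, 1, R3, (1, 2))
(6, 2, R3, (1, 2))
(6, 3, R3, (1, 2))
(7, 0, R2, (1, 2))
(8, 0, R1, (1, 2))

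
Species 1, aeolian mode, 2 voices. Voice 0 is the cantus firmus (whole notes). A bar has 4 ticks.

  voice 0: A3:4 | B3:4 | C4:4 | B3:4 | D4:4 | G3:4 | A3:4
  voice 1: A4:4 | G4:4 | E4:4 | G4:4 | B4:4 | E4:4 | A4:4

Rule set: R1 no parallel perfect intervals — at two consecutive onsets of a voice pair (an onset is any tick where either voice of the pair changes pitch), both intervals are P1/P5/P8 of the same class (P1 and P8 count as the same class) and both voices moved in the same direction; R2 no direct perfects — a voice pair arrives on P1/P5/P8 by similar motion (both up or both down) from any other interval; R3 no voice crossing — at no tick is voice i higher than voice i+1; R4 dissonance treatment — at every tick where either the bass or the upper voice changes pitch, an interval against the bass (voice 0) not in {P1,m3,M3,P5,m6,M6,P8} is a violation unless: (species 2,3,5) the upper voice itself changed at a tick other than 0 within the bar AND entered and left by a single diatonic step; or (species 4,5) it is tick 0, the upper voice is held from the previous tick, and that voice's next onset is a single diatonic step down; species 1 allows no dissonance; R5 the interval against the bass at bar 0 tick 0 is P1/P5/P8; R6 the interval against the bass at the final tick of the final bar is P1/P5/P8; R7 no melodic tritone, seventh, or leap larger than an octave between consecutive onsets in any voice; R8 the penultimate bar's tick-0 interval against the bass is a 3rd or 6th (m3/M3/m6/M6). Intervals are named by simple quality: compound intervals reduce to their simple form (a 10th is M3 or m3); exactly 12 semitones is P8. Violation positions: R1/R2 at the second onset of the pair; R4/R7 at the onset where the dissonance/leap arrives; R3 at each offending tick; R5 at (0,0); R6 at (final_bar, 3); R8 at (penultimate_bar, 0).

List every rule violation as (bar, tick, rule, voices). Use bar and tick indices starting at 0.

bar 0: v0=A3 v1=A4 downbeat P8
bar 1: v0=B3 v1=G4 downbeat m6
bar 2: v0=C4 v1=E4 downbeat M3
bar 3: v0=B3 v1=G4 downbeat m6
bar 4: v0=D4 v1=B4 downbeat M6
bar 5: v0=G3 v1=E4 downbeat M6
bar 6: v0=A3 v1=A4 downbeat P8
  -> R2 @ bar 6 tick 0 v(0, 1): G3/E4 M6 -> A3/A4 P8 similar

(6, 0, R2, (0, 1))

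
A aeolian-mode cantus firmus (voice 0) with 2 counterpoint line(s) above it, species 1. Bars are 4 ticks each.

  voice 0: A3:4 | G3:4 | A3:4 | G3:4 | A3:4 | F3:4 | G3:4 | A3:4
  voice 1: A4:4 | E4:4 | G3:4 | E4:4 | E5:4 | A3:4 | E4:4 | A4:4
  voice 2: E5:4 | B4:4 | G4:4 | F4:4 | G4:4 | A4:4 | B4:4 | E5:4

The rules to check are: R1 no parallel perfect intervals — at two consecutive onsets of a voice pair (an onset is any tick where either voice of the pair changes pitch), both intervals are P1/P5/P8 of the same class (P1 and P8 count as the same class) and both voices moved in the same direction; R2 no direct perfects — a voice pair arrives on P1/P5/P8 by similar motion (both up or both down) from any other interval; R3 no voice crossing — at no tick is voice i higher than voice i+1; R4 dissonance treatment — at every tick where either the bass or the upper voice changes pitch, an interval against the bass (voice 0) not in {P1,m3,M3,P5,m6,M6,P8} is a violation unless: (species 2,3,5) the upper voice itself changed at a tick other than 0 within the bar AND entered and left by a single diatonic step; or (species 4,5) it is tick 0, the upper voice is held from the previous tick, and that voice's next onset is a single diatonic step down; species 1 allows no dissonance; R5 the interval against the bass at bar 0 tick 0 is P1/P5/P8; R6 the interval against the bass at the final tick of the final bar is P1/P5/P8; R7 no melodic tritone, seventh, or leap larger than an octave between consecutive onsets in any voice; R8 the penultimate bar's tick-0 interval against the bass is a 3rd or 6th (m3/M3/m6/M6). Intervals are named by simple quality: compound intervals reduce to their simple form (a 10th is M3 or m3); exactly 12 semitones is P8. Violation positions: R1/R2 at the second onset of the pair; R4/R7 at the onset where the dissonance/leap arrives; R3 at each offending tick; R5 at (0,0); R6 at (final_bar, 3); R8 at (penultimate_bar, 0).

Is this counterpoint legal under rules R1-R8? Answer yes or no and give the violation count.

bar 0: v0=A3 v1=A4 v2=E5 (P5)
bar 1: v0=G3 v1=E4 v2=B4 (M3)
bar 2: v0=A3 v1=G3 v2=G4 (m7)
bar 3: v0=G3 v1=E4 v2=F4 (m7)
bar 4: v0=A3 v1=E5 v2=G4 (m7)
bar 5: v0=F3 v1=A3 v2=A4 (M3)
bar 6: v0=G3 v1=E4 v2=B4 (M3)
bar 7: v0=A3 v1=A4 v2=E5 (P5)
  R1 @ bar1.0: A4/E5 P5 -> E4/B4 P5 similar
  R2 @ bar2.0: E4/B4 P5 -> G3/G4 P8 similar
  R3 @ bar2.0: A3 above G3
  R4 @ bar2.0: A3/G3 M2 untreated
  R4 @ bar2.0: A3/G4 m7 untreated
  R3 @ bar2.1: A3 above G3
  R3 @ bar2.2: A3 above G3
  R3 @ bar2.3: A3 above G3
  R4 @ bar3.0: G3/F4 m7 untreated
  R2 @ bar4.0: G3/E4 M6 -> A3/E5 P5 similar
  R3 @ bar4.0: E5 above G4
  R4 @ bar4.0: A3/G4 m7 untreated
  R3 @ bar4.1: E5 above G4
  R3 @ bar4.2: E5 above G4
  R3 @ bar4.3: E5 above G4
  R7 @ bar5.0: E5->A3 leap 19st
  R2 @ bar6.0: A3/A4 P8 -> E4/B4 P5 similar
  R1 @ bar7.0: E4/B4 P5 -> A4/E5 P5 similar
  R2 @ bar7.0: G3/E4 M6 -> A3/A4 P8 similar
  R2 @ bar7.0: G3/B4 M3 -> A3/E5 P5 similar

No (20 violations)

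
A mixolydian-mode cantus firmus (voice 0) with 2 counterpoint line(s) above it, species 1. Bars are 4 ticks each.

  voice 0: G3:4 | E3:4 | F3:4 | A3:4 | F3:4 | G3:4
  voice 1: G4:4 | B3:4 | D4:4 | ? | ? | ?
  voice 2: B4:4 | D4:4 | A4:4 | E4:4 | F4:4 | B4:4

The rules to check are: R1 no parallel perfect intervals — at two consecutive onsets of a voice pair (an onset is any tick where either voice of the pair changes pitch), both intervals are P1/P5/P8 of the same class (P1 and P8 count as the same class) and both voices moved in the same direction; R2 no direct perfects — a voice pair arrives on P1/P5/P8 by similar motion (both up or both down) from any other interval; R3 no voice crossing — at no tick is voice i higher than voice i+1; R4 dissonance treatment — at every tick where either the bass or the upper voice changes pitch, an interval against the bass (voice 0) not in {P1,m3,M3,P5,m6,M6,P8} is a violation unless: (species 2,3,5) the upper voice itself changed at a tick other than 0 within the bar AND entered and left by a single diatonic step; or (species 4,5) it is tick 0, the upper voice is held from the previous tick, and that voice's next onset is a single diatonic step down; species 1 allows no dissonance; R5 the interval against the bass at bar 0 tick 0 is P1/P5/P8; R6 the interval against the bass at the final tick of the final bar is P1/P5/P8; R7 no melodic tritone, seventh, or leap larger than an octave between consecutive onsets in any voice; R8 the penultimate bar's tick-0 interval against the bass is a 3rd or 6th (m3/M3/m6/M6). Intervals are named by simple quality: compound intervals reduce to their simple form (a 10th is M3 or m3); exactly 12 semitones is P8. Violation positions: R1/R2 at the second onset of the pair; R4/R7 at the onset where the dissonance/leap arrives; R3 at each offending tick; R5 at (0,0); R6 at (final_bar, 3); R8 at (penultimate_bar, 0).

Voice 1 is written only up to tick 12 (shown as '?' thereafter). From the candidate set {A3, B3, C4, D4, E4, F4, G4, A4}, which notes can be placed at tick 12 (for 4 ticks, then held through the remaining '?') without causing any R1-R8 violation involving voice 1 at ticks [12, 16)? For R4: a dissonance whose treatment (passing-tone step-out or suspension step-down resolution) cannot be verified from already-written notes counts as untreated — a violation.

{C4}

A3: violates R1
B3: violates R4
C4: legal
D4: violates R4
E4: violates R2
F4: violates R3
G4: violates R3,R4
A4: violates R2,R3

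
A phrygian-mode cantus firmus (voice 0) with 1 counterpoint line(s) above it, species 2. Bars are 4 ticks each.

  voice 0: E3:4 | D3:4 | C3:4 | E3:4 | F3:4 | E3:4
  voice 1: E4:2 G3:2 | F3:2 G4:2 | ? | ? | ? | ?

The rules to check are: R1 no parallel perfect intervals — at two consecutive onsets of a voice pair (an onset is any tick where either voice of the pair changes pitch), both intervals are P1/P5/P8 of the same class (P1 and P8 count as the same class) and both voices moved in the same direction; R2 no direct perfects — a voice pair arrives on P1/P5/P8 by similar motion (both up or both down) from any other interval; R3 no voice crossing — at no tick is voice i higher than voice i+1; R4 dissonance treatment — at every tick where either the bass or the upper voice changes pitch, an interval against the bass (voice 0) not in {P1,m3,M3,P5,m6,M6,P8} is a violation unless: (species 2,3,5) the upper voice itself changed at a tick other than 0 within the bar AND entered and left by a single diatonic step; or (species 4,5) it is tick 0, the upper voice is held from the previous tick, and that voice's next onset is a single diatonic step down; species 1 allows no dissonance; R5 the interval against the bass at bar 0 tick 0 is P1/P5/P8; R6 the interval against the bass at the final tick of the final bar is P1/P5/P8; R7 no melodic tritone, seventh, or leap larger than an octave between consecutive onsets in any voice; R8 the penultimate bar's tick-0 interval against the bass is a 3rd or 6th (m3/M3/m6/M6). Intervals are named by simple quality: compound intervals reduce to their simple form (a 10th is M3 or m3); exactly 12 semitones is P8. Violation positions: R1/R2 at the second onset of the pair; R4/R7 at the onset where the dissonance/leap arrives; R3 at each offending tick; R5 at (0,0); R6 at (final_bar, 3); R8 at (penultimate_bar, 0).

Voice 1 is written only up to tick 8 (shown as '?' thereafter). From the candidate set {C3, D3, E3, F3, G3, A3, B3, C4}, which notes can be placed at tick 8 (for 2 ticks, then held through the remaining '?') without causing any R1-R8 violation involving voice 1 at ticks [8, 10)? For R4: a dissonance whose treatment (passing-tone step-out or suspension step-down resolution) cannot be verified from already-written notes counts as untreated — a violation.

C3: violates R2,R7
D3: violates R4,R7
E3: violates R7
F3: violates R4,R7
G3: violates R2
A3: violates R7
B3: violates R4
C4: violates R2

{}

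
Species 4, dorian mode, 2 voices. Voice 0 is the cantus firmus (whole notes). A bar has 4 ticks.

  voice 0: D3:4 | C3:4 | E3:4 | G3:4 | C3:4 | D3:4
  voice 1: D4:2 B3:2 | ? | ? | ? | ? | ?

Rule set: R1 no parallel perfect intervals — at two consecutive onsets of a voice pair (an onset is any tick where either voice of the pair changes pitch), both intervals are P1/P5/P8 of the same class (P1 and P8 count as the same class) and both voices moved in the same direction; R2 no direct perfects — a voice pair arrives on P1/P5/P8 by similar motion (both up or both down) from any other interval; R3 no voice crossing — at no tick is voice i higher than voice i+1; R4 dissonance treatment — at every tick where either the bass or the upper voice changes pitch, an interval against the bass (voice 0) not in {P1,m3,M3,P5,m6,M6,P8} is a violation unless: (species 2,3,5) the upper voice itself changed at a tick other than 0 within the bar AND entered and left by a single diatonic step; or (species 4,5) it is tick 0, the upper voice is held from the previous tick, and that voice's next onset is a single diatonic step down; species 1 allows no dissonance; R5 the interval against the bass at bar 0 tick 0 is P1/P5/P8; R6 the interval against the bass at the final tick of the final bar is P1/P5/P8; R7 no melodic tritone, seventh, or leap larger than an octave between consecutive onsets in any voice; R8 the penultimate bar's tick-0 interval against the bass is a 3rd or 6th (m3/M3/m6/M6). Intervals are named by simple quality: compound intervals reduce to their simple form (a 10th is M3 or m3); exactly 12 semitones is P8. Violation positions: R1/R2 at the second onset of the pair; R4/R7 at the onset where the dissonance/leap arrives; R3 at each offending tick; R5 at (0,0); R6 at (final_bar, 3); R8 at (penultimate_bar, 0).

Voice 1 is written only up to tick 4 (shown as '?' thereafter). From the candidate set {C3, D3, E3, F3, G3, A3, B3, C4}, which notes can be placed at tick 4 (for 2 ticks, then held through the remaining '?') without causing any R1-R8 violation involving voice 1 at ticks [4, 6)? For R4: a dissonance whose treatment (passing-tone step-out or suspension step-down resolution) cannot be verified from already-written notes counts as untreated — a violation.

{A3, C4, E3}

C3: violates R2,R7
D3: violates R4
E3: legal
F3: violates R4,R7
G3: violates R2
A3: legal
B3: violates R4
C4: legal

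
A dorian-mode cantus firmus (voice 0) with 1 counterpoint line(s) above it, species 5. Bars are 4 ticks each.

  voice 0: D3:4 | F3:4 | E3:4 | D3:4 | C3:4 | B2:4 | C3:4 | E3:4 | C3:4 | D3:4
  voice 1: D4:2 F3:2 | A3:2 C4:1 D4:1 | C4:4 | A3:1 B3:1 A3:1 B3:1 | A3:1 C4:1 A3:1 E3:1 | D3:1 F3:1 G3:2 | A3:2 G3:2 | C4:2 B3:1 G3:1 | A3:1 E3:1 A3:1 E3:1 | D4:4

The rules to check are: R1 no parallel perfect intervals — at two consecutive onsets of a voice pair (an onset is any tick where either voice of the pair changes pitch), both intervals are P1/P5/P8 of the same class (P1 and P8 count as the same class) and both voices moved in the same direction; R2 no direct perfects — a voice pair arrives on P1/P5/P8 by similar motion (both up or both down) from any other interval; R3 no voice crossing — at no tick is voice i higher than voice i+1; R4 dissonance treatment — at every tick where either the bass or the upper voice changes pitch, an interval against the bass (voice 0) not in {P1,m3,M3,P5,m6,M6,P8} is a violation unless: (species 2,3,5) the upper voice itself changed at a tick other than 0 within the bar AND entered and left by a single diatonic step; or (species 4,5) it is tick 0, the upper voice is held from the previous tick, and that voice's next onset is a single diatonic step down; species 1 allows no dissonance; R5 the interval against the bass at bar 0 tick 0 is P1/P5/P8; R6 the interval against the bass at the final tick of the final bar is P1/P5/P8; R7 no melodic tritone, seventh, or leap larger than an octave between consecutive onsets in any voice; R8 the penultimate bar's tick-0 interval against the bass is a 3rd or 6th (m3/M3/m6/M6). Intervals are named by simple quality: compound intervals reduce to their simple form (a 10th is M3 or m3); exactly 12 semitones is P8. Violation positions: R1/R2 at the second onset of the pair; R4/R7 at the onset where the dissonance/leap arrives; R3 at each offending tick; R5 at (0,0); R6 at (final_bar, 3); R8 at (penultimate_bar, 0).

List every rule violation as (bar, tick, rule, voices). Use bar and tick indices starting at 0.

(3, 0, R2, (0, 1))
(5, 1, R4, (0, 1))
(9, 0, R2, (0, 1))
(9, 0, R7, (1,))

bar 0: v0=D3 v1=D4 downbeat P8
bar 1: v0=F3 v1=A3 downbeat M3
bar 2: v0=E3 v1=C4 downbeat m6
bar 3: v0=D3 v1=A3 downbeat P5
bar 4: v0=C3 v1=A3 downbeat M6
bar 5: v0=B2 v1=D3 downbeat m3
bar 6: v0=C3 v1=A3 downbeat M6
bar 7: v0=E3 v1=C4 downbeat m6
bar 8: v0=C3 v1=A3 downbeat M6
bar 9: v0=D3 v1=D4 downbeat P8
  -> R2 @ bar 3 tick 0 v(0, 1): E3/C4 m6 -> D3/A3 P5 similar
  -> R4 @ bar 5 tick 1 v(0, 1): B2/F3 TT untreated
  -> R2 @ bar 9 tick 0 v(0, 1): C3/E3 M3 -> D3/D4 P8 similar
  -> R7 @ bar 9 tick 0 v(1,): E3->D4 leap 10st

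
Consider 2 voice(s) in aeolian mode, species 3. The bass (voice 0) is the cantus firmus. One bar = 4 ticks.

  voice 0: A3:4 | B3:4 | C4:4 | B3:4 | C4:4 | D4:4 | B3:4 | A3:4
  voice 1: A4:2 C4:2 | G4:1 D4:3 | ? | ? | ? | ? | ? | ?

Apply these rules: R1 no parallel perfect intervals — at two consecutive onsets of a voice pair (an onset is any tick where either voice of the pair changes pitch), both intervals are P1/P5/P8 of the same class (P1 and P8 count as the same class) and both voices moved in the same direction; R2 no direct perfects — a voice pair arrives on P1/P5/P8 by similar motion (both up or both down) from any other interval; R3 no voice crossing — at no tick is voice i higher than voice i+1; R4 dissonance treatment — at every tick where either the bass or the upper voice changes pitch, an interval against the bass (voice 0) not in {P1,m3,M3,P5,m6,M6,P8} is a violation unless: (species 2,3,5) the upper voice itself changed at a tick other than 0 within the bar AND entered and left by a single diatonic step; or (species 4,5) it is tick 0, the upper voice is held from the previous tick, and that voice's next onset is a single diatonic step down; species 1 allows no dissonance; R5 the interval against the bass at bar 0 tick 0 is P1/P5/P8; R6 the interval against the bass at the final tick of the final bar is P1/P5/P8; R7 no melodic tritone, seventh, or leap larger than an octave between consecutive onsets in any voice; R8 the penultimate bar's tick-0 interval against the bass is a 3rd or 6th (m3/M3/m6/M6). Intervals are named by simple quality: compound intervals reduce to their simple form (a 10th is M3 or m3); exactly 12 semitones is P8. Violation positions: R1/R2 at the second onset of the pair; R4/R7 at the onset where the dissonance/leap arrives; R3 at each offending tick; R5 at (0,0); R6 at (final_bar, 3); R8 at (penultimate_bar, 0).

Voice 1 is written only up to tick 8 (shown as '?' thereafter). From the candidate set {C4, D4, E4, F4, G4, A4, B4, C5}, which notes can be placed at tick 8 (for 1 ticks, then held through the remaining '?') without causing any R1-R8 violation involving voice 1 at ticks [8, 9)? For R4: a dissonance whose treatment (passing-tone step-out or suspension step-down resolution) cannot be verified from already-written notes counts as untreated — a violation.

{A4, C4, E4}

C4: legal
D4: violates R4
E4: legal
F4: violates R4
G4: violates R2
A4: legal
B4: violates R4
C5: violates R2,R7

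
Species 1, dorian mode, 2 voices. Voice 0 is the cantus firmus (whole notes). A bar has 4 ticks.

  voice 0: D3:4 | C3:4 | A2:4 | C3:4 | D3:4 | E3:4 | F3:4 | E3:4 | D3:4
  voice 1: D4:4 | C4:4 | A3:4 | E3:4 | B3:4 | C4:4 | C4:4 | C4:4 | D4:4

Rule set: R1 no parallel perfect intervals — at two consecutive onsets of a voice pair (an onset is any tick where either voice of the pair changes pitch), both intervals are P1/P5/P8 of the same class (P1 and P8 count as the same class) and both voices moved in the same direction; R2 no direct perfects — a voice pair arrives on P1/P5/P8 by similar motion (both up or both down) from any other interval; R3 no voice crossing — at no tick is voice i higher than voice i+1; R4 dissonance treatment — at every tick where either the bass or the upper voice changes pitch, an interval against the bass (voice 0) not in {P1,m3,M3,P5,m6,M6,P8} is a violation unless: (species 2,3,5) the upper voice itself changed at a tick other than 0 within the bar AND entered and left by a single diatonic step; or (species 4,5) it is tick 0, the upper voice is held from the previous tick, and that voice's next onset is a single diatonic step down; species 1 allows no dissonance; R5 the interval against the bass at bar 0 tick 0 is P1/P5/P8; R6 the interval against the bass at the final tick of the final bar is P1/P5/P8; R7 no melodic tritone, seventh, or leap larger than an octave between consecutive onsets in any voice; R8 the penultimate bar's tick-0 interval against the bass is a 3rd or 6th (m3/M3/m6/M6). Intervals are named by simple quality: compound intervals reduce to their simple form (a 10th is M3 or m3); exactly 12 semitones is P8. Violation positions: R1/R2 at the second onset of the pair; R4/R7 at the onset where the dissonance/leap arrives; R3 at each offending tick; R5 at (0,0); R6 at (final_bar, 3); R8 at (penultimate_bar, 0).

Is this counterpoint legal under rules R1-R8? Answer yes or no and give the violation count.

bar 0: v0=D3 v1=D4 (P8)
bar 1: v0=C3 v1=C4 (P8)
bar 2: v0=A2 v1=A3 (P8)
bar 3: v0=C3 v1=E3 (M3)
bar 4: v0=D3 v1=B3 (M6)
bar 5: v0=E3 v1=C4 (m6)
bar 6: v0=F3 v1=C4 (P5)
bar 7: v0=E3 v1=C4 (m6)
bar 8: v0=D3 v1=D4 (P8)
  R1 @ bar1.0: D3/D4 P8 -> C3/C4 P8 similar
  R1 @ bar2.0: C3/C4 P8 -> A2/A3 P8 similar

No (2 violations)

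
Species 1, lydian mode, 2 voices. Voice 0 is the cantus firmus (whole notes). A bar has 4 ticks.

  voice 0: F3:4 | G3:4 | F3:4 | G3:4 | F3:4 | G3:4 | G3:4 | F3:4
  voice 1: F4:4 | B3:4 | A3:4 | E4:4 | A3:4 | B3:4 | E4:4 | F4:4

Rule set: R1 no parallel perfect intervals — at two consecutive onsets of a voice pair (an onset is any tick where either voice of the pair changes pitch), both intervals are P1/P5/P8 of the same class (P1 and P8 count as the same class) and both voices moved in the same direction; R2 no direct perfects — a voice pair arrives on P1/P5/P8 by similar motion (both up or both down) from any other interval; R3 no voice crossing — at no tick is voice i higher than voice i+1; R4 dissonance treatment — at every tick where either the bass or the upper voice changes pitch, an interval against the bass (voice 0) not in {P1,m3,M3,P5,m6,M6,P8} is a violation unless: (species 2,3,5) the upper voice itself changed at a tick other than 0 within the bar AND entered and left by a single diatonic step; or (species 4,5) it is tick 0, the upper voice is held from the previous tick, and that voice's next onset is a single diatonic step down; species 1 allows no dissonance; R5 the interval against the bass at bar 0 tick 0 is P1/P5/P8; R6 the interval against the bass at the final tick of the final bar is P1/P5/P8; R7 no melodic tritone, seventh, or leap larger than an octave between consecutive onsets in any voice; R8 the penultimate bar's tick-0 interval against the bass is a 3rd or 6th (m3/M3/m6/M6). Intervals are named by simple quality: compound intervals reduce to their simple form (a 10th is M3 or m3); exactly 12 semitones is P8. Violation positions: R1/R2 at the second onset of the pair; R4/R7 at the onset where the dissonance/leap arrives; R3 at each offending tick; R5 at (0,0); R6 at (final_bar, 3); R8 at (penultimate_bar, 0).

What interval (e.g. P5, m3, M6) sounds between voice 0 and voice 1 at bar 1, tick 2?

M3

voice 0=G3 voice 1=B3 -> M3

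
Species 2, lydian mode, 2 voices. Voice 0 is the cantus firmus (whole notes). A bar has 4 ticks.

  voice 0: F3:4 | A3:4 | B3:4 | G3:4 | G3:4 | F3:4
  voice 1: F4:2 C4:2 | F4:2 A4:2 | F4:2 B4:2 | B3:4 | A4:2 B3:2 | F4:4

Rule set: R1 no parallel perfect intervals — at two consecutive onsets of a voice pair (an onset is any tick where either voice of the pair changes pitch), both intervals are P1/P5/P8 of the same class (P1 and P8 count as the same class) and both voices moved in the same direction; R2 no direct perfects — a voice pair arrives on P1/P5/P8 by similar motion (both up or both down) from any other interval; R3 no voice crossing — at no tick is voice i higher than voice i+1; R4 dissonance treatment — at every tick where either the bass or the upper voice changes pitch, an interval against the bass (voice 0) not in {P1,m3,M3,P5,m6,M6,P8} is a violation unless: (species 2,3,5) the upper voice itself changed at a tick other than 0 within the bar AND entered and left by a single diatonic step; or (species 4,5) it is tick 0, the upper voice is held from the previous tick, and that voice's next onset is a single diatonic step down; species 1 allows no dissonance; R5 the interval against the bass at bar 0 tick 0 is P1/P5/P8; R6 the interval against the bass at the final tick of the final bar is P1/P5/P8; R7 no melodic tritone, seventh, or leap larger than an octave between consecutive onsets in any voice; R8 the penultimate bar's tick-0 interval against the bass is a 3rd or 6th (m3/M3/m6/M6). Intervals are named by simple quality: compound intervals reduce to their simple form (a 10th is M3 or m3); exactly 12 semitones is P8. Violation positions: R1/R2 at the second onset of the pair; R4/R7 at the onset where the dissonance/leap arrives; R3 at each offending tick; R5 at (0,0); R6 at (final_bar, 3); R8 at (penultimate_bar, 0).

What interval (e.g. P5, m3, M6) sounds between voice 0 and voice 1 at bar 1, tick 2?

P8

voice 0=A3 voice 1=A4 -> P8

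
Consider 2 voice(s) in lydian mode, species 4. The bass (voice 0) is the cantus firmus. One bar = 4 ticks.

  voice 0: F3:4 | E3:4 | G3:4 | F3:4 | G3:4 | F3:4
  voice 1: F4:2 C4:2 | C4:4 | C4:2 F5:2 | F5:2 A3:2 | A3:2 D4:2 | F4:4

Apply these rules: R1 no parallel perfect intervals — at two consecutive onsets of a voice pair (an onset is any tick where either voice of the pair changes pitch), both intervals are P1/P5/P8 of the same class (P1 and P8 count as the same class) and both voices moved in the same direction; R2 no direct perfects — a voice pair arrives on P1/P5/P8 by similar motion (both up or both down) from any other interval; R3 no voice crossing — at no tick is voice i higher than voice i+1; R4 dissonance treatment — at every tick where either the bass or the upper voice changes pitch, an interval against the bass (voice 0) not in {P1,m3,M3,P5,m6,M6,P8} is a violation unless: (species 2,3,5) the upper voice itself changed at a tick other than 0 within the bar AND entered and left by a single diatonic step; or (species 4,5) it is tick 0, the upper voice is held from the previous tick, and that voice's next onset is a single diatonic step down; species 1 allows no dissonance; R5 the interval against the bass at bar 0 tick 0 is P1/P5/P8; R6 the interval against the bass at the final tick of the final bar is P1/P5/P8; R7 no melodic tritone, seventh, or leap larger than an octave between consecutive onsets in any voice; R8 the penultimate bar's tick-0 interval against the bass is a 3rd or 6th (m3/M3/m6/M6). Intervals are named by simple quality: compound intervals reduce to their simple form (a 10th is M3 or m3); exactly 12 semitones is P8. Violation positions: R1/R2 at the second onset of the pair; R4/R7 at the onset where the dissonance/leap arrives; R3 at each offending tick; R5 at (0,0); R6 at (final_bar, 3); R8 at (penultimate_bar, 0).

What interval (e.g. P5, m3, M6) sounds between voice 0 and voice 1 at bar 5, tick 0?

voice 0=F3 voice 1=F4 -> P8

P8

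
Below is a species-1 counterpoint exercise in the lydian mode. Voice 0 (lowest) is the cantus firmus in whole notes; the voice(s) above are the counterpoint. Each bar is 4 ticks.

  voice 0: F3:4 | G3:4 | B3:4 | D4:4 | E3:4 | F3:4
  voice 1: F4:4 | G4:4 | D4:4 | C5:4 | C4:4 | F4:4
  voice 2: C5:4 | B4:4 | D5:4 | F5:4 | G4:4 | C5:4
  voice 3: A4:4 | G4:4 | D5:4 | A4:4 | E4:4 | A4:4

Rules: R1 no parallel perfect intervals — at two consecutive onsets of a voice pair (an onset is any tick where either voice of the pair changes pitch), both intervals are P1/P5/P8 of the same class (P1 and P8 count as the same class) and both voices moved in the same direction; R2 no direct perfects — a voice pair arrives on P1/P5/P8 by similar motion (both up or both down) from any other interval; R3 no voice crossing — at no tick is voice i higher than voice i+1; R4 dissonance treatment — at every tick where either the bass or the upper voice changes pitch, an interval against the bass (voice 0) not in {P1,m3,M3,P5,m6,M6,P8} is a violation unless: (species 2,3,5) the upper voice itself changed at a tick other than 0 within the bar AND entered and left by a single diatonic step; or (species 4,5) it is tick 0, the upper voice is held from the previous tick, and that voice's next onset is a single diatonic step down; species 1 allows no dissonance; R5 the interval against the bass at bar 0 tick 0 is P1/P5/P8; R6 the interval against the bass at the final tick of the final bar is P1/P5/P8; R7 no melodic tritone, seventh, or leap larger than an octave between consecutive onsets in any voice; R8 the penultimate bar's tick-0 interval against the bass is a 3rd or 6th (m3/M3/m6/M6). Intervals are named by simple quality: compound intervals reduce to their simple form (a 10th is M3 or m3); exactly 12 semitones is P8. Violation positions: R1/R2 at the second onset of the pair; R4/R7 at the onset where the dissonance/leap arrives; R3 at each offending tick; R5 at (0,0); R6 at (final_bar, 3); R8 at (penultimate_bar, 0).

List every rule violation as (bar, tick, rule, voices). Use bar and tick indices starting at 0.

(0, 0, R3, (2, 3))
(0, 0, R5, (0, 3))
(0, 1, R3, (2, 3))
(0, 2, R3, (2, 3))
(0, 3, R3, (2, 3))
(1, 0, R1, (0, 1))
(1, 0, R3, (2, 3))
(1, 1, R3, (2, 3))
(1, 2, R3, (2, 3))
(1, 3, R3, (2, 3))
(2, 0, R2, (2, 3))
(3, 0, R3, (2, 3))
(3, 0, R4, (0, 1))
(3, 0, R7, (1,))
(3, 1, R3, (2, 3))
(3, 2, R3, (2, 3))
(3, 3, R3, (2, 3))
(4, 0, R2, (0, 3))
(4, 0, R2, (1, 2))
(4, 0, R3, (2, 3))
(4, 0, R7, (0,))
(4, 0, R7, (2,))
(4, 0, R8, (0, 3))
(4, 1, R3, (2, 3))
(4, 2, R3, (2, 3))
(4, 3, R3, (2, 3))
(5, 0, R1, (1, 2))
(5, 0, R2, (0, 1))
(5, 0, R2, (0, 2))
(5, 0, R3, (2, 3))
(5, 1, R3, (2, 3))
(5, 2, R3, (2, 3))
(5, 3, R3, (2, 3))
(5, 3, R6, (0, 3))

bar 0: v0=F3 v1=F4 v2=C5 v3=A4 downbeat M3
bar 1: v0=G3 v1=G4 v2=B4 v3=G4 downbeat P8
bar 2: v0=B3 v1=D4 v2=D5 v3=D5 downbeat m3
bar 3: v0=D4 v1=C5 v2=F5 v3=A4 downbeat P5
bar 4: v0=E3 v1=C4 v2=G4 v3=E4 downbeat P8
bar 5: v0=F3 v1=F4 v2=C5 v3=A4 downbeat M3
  -> R3 @ bar 0 tick 0 v(2, 3): C5 above A4
  -> R5 @ bar 0 tick 0 v(0, 3): opens on M3
  -> R3 @ bar 0 tick 1 v(2, 3): C5 above A4
  -> R3 @ bar 0 tick 2 v(2, 3): C5 above A4
  -> R3 @ bar 0 tick 3 v(2, 3): C5 above A4
  -> R1 @ bar 1 tick 0 v(0, 1): F3/F4 P8 -> G3/G4 P8 similar
  -> R3 @ bar 1 tick 0 v(2, 3): B4 above G4
  -> R3 @ bar 1 tick 1 v(2, 3): B4 above G4
  -> R3 @ bar 1 tick 2 v(2, 3): B4 above G4
  -> R3 @ bar 1 tick 3 v(2, 3): B4 above G4
  -> R2 @ bar 2 tick 0 v(2, 3): B4/G4 M3 -> D5/D5 P1 similar
  -> R3 @ bar 3 tick 0 v(2, 3): F5 above A4
  -> R4 @ bar 3 tick 0 v(0, 1): D4/C5 m7 untreated
  -> R7 @ bar 3 tick 0 v(1,): D4->C5 leap 10st
  -> R3 @ bar 3 tick 1 v(2, 3): F5 above A4
  -> R3 @ bar 3 tick 2 v(2, 3): F5 above A4
  -> R3 @ bar 3 tick 3 v(2, 3): F5 above A4
  -> R2 @ bar 4 tick 0 v(0, 3): D4/A4 P5 -> E3/E4 P8 similar
  -> R2 @ bar 4 tick 0 v(1, 2): C5/F5 P4 -> C4/G4 P5 similar
  -> R3 @ bar 4 tick 0 v(2, 3): G4 above E4
  -> R7 @ bar 4 tick 0 v(0,): D4->E3 leap 10st
  -> R7 @ bar 4 tick 0 v(2,): F5->G4 leap 10st
  -> R8 @ bar 4 tick 0 v(0, 3): penult P8 not 3rd/6th
  -> R3 @ bar 4 tick 1 v(2, 3): G4 above E4
  -> R3 @ bar 4 tick 2 v(2, 3): G4 above E4
  -> R3 @ bar 4 tick 3 v(2, 3): G4 above E4
  -> R1 @ bar 5 tick 0 v(1, 2): C4/G4 P5 -> F4/C5 P5 similar
  -> R2 @ bar 5 tick 0 v(0, 1): E3/C4 m6 -> F3/F4 P8 similar
  -> R2 @ bar 5 tick 0 v(0, 2): E3/G4 m3 -> F3/C5 P5 similar
  -> R3 @ bar 5 tick 0 v(2, 3): C5 above A4
  -> R3 @ bar 5 tick 1 v(2, 3): C5 above A4
  -> R3 @ bar 5 tick 2 v(2, 3): C5 above A4
  -> R3 @ bar 5 tick 3 v(2, 3): C5 above A4
  -> R6 @ bar 5 tick 3 v(0, 3): closes on M3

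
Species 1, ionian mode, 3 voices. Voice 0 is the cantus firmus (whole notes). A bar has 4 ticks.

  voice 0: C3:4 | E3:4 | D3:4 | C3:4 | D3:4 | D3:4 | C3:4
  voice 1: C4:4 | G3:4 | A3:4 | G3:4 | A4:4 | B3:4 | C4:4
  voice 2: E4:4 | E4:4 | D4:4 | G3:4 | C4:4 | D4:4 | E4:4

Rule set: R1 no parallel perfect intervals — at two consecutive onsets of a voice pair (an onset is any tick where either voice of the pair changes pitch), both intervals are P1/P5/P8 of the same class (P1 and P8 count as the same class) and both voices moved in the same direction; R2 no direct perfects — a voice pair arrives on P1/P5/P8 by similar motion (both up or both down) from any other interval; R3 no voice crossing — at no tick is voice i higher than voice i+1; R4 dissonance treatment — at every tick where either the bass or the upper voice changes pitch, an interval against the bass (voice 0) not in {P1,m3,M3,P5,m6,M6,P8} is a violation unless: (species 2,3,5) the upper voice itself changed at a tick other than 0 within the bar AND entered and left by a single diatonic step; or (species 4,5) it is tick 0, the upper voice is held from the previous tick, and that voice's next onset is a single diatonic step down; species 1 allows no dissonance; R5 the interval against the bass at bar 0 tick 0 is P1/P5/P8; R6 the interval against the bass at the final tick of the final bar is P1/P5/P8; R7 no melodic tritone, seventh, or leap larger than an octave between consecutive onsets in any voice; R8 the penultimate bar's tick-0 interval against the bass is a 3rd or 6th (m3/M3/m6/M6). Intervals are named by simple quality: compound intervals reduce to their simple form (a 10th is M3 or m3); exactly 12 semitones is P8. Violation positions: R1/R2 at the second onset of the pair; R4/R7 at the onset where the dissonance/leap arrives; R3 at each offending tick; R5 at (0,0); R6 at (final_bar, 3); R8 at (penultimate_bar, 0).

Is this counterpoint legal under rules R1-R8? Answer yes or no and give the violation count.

bar 0: v0=C3 v1=C4 v2=E4 (M3)
bar 1: v0=E3 v1=G3 v2=E4 (P8)
bar 2: v0=D3 v1=A3 v2=D4 (P8)
bar 3: v0=C3 v1=G3 v2=G3 (P5)
bar 4: v0=D3 v1=A4 v2=C4 (m7)
bar 5: v0=D3 v1=B3 v2=D4 (P8)
bar 6: v0=C3 v1=C4 v2=E4 (M3)
  R5 @ bar0.0: opens on M3
  R1 @ bar2.0: E3/E4 P8 -> D3/D4 P8 similar
  R1 @ bar3.0: D3/A3 P5 -> C3/G3 P5 similar
  R2 @ bar3.0: D3/D4 P8 -> C3/G3 P5 similar
  R2 @ bar3.0: A3/D4 P4 -> G3/G3 P1 similar
  R1 @ bar4.0: C3/G3 P5 -> D3/A4 P5 similar
  R3 @ bar4.0: A4 above C4
  R4 @ bar4.0: D3/C4 m7 untreated
  R7 @ bar4.0: G3->A4 leap 14st
  R3 @ bar4.1: A4 above C4
  R3 @ bar4.2: A4 above C4
  R3 @ bar4.3: A4 above C4
  R7 @ bar5.0: A4->B3 leap 10st
  R8 @ bar5.0: penult P8 not 3rd/6th
  R6 @ bar6.3: closes on M3

No (15 violations)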